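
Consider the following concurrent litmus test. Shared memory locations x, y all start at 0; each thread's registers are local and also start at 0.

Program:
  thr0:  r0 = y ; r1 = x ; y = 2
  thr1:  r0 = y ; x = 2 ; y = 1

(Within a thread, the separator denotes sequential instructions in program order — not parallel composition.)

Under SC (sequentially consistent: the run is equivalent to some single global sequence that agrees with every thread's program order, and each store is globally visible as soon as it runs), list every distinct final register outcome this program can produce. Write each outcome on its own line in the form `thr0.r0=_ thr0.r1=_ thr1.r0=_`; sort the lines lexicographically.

outcome vector order: (thr0.r0,thr0.r1,thr1.r0)
|SC outcomes| = 4

thr0.r0=0 thr0.r1=0 thr1.r0=0
thr0.r0=0 thr0.r1=0 thr1.r0=2
thr0.r0=0 thr0.r1=2 thr1.r0=0
thr0.r0=1 thr0.r1=2 thr1.r0=0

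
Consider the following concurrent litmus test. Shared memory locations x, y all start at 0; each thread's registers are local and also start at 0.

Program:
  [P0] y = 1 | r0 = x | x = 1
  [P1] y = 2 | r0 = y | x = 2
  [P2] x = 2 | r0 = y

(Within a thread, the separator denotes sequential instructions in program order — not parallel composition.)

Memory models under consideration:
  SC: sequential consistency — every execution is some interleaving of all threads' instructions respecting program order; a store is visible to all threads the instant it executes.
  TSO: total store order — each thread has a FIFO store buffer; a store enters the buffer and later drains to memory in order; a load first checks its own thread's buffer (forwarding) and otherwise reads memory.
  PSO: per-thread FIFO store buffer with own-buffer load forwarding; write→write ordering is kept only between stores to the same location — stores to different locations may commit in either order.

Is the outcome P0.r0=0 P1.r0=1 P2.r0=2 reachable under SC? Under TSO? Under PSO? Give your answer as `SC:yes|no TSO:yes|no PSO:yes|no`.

outcome vector order: (P0.r0,P1.r0,P2.r0)
[SC] allowed = {(0,1,1), (0,2,1), (0,2,2), (2,1,0), (2,1,1), (2,1,2), (2,2,0), (2,2,1), (2,2,2)}
[TSO] allowed = {(0,1,0), (0,1,1), (0,1,2), (0,2,0), (0,2,1), (0,2,2), (2,1,0), (2,1,1), (2,1,2), (2,2,0), (2,2,1), (2,2,2)}
[PSO] allowed = {(0,1,0), (0,1,1), (0,1,2), (0,2,0), (0,2,1), (0,2,2), (2,1,0), (2,1,1), (2,1,2), (2,2,0), (2,2,1), (2,2,2)}
target (0,1,2) ∈ {TSO,PSO}

SC:no TSO:yes PSO:yes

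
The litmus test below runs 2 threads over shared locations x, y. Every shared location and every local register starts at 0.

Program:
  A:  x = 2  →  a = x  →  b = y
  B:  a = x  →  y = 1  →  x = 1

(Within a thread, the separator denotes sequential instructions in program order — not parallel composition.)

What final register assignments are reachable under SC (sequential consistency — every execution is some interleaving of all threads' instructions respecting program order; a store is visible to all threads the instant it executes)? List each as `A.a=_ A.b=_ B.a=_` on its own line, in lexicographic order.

outcome vector order: (A.a,A.b,B.a)
|SC outcomes| = 6

A.a=1 A.b=1 B.a=0
A.a=1 A.b=1 B.a=2
A.a=2 A.b=0 B.a=0
A.a=2 A.b=0 B.a=2
A.a=2 A.b=1 B.a=0
A.a=2 A.b=1 B.a=2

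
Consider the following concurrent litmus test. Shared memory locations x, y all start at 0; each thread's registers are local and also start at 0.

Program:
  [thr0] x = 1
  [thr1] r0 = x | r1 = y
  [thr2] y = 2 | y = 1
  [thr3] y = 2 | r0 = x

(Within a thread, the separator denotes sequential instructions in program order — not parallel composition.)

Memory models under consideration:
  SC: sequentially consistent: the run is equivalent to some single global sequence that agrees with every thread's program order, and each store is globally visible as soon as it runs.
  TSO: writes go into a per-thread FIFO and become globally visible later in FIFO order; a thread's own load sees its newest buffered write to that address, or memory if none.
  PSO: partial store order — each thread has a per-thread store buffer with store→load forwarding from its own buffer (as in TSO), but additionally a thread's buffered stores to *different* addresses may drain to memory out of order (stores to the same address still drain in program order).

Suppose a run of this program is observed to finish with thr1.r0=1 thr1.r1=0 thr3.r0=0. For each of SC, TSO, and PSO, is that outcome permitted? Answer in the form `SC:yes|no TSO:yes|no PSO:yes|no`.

outcome vector order: (thr1.r0,thr1.r1,thr3.r0)
SC (11): 000; 001; 010; 011; 020; 021; 101; 110; 111; 120; 121
TSO (12): 000; 001; 010; 011; 020; 021; 100; 101; 110; 111; 120; 121
PSO (12): 000; 001; 010; 011; 020; 021; 100; 101; 110; 111; 120; 121
target 100 ∈ {TSO,PSO}

SC:no TSO:yes PSO:yes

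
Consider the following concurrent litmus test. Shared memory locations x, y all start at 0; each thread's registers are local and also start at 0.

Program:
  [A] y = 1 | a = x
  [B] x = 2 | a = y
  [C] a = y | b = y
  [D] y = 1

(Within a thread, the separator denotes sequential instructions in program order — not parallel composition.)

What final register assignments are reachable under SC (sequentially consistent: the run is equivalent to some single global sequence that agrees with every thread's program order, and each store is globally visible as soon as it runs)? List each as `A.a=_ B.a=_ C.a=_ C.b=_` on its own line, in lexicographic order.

outcome vector order: (A.a,B.a,C.a,C.b)
|SC outcomes| = 9

A.a=0 B.a=1 C.a=0 C.b=0
A.a=0 B.a=1 C.a=0 C.b=1
A.a=0 B.a=1 C.a=1 C.b=1
A.a=2 B.a=0 C.a=0 C.b=0
A.a=2 B.a=0 C.a=0 C.b=1
A.a=2 B.a=0 C.a=1 C.b=1
A.a=2 B.a=1 C.a=0 C.b=0
A.a=2 B.a=1 C.a=0 C.b=1
A.a=2 B.a=1 C.a=1 C.b=1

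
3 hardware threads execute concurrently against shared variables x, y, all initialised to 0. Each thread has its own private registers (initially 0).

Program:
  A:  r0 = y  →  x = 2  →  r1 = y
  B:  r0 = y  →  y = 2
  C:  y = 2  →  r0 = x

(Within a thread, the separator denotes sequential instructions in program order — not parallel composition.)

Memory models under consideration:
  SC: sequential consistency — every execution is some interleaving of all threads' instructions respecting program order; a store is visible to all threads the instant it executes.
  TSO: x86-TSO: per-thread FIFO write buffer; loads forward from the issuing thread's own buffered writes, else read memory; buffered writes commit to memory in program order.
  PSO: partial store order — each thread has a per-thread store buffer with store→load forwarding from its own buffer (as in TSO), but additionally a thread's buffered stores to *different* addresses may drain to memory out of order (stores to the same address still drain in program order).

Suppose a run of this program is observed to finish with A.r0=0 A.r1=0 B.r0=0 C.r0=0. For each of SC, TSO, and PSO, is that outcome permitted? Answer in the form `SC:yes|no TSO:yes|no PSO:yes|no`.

SC:no TSO:yes PSO:yes

outcome vector order: (A.r0,A.r1,B.r0,C.r0)
SC (10): 0002; 0022; 0200; 0202; 0220; 0222; 2200; 2202; 2220; 2222
TSO (12): 0000; 0002; 0020; 0022; 0200; 0202; 0220; 0222; 2200; 2202; 2220; 2222
PSO (12): 0000; 0002; 0020; 0022; 0200; 0202; 0220; 0222; 2200; 2202; 2220; 2222
target 0000 ∈ {TSO,PSO}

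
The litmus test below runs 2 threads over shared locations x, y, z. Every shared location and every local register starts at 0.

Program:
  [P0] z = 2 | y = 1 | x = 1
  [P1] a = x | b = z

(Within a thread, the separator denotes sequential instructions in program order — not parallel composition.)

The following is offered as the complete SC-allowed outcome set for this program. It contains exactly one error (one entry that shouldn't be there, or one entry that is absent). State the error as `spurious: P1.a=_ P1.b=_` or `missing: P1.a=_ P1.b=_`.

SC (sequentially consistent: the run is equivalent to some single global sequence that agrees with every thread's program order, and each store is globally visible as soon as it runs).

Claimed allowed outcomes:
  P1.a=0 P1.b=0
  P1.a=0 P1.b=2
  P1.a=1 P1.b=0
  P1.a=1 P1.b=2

spurious: P1.a=1 P1.b=0

outcome vector order: (P1.a,P1.b)
SC (3): (0,0); (0,2); (1,2)
claimed∖SC = {(1,0)}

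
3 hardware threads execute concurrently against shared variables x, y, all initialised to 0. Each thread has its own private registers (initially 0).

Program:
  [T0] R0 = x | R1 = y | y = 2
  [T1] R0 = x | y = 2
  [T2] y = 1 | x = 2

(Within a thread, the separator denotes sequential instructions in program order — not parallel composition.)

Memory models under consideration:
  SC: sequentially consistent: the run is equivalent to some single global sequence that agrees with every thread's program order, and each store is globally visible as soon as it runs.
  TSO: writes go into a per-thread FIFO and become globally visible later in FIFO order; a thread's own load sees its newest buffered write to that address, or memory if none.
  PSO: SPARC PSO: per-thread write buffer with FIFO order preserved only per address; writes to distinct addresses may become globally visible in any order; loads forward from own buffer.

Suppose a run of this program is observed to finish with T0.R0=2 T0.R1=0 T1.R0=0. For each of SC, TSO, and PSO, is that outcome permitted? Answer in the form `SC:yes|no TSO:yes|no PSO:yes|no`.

SC:no TSO:no PSO:yes

outcome vector order: (T0.R0,T0.R1,T1.R0)
SC (10): <0 0 0> <0 0 2> <0 1 0> <0 1 2> <0 2 0> <0 2 2> <2 1 0> <2 1 2> <2 2 0> <2 2 2>
TSO (10): <0 0 0> <0 0 2> <0 1 0> <0 1 2> <0 2 0> <0 2 2> <2 1 0> <2 1 2> <2 2 0> <2 2 2>
PSO (12): <0 0 0> <0 0 2> <0 1 0> <0 1 2> <0 2 0> <0 2 2> <2 0 0> <2 0 2> <2 1 0> <2 1 2> <2 2 0> <2 2 2>
target <2 0 0> ∈ {PSO}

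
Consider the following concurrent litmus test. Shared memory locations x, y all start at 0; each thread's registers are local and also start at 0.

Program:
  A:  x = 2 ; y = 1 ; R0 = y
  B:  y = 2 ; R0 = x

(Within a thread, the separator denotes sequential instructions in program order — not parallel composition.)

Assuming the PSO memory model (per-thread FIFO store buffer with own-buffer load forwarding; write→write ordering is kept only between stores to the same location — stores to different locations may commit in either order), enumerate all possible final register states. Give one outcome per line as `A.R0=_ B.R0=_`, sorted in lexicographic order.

A.R0=1 B.R0=0
A.R0=1 B.R0=2
A.R0=2 B.R0=0
A.R0=2 B.R0=2

outcome vector order: (A.R0,B.R0)
|PSO outcomes| = 4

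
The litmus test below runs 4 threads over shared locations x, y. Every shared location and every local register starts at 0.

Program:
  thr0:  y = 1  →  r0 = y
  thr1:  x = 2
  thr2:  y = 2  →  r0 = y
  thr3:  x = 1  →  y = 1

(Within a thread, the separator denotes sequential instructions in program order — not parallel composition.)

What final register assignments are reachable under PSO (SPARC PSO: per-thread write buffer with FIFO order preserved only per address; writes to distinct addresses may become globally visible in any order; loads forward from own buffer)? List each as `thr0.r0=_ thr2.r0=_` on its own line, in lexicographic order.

outcome vector order: (thr0.r0,thr2.r0)
|PSO outcomes| = 4

thr0.r0=1 thr2.r0=1
thr0.r0=1 thr2.r0=2
thr0.r0=2 thr2.r0=1
thr0.r0=2 thr2.r0=2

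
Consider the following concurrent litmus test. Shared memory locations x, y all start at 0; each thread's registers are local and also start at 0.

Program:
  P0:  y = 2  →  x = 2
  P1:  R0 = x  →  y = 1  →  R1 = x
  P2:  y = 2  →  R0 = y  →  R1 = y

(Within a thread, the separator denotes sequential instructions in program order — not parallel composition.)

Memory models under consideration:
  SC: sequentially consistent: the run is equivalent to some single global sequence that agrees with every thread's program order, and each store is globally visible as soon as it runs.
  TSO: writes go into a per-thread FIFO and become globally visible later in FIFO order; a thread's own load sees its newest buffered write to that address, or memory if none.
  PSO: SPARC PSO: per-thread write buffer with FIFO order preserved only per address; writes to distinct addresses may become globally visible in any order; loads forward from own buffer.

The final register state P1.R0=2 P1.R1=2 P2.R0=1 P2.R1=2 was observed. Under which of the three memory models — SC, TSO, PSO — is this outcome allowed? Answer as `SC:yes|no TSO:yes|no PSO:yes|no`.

outcome vector order: (P1.R0,P1.R1,P2.R0,P2.R1)
SC: 11 outcomes — {(0,0,1,1); (0,0,1,2); (0,0,2,1); (0,0,2,2); (0,2,1,1); (0,2,1,2); (0,2,2,1); (0,2,2,2); (2,2,1,1); (2,2,2,1); (2,2,2,2)}
TSO: 11 outcomes — {(0,0,1,1); (0,0,1,2); (0,0,2,1); (0,0,2,2); (0,2,1,1); (0,2,1,2); (0,2,2,1); (0,2,2,2); (2,2,1,1); (2,2,2,1); (2,2,2,2)}
PSO: 12 outcomes — {(0,0,1,1); (0,0,1,2); (0,0,2,1); (0,0,2,2); (0,2,1,1); (0,2,1,2); (0,2,2,1); (0,2,2,2); (2,2,1,1); (2,2,1,2); (2,2,2,1); (2,2,2,2)}
target (2,2,1,2) ∈ {PSO}

SC:no TSO:no PSO:yes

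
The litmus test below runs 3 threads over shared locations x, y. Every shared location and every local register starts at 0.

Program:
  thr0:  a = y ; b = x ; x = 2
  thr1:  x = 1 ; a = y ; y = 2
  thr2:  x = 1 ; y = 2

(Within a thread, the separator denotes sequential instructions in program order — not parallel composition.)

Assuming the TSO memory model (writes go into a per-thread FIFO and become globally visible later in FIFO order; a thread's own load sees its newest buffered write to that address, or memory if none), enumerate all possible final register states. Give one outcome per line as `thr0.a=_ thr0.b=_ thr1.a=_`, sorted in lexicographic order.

thr0.a=0 thr0.b=0 thr1.a=0
thr0.a=0 thr0.b=0 thr1.a=2
thr0.a=0 thr0.b=1 thr1.a=0
thr0.a=0 thr0.b=1 thr1.a=2
thr0.a=2 thr0.b=1 thr1.a=0
thr0.a=2 thr0.b=1 thr1.a=2

outcome vector order: (thr0.a,thr0.b,thr1.a)
|TSO outcomes| = 6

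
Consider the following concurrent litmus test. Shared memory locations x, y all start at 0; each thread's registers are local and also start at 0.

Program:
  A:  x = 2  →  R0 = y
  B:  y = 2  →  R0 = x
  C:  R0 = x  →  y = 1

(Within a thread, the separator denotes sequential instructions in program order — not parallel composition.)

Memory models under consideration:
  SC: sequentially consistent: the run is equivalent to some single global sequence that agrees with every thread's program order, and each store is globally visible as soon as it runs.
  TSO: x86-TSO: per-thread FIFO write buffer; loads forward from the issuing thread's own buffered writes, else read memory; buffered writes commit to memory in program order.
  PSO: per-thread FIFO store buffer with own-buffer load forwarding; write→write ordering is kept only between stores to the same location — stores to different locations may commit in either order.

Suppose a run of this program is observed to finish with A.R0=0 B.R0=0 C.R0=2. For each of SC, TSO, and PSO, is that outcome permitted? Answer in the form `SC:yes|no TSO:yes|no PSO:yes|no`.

outcome vector order: (A.R0,B.R0,C.R0)
SC: 10 outcomes — {020 022 100 102 120 122 200 202 220 222}
TSO: 12 outcomes — {000 002 020 022 100 102 120 122 200 202 220 222}
PSO: 12 outcomes — {000 002 020 022 100 102 120 122 200 202 220 222}
target 002 ∈ {TSO,PSO}

SC:no TSO:yes PSO:yes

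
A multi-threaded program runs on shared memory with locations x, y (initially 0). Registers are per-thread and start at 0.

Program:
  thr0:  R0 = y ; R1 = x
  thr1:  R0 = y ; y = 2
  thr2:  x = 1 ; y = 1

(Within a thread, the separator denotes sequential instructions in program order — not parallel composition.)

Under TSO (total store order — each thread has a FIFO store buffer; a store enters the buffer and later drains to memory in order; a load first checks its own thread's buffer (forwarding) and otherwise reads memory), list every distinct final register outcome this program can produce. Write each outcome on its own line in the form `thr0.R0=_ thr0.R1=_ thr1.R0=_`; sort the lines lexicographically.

thr0.R0=0 thr0.R1=0 thr1.R0=0
thr0.R0=0 thr0.R1=0 thr1.R0=1
thr0.R0=0 thr0.R1=1 thr1.R0=0
thr0.R0=0 thr0.R1=1 thr1.R0=1
thr0.R0=1 thr0.R1=1 thr1.R0=0
thr0.R0=1 thr0.R1=1 thr1.R0=1
thr0.R0=2 thr0.R1=0 thr1.R0=0
thr0.R0=2 thr0.R1=1 thr1.R0=0
thr0.R0=2 thr0.R1=1 thr1.R0=1

outcome vector order: (thr0.R0,thr0.R1,thr1.R0)
|TSO outcomes| = 9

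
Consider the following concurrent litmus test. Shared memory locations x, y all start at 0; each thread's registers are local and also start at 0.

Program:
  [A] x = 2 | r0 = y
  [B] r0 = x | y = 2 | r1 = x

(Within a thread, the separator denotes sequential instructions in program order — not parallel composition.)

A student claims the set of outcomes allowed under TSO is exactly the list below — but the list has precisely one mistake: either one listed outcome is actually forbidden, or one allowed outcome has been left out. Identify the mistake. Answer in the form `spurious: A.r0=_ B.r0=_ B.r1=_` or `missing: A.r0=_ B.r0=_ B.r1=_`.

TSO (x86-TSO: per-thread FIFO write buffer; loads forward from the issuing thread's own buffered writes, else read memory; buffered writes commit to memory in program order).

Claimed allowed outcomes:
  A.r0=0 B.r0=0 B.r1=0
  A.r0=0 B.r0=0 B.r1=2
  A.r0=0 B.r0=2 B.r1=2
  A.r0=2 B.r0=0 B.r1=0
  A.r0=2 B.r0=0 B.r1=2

missing: A.r0=2 B.r0=2 B.r1=2

outcome vector order: (A.r0,B.r0,B.r1)
TSO: 6 outcomes — {<0 0 0>, <0 0 2>, <0 2 2>, <2 0 0>, <2 0 2>, <2 2 2>}
TSO∖claimed = {<2 2 2>}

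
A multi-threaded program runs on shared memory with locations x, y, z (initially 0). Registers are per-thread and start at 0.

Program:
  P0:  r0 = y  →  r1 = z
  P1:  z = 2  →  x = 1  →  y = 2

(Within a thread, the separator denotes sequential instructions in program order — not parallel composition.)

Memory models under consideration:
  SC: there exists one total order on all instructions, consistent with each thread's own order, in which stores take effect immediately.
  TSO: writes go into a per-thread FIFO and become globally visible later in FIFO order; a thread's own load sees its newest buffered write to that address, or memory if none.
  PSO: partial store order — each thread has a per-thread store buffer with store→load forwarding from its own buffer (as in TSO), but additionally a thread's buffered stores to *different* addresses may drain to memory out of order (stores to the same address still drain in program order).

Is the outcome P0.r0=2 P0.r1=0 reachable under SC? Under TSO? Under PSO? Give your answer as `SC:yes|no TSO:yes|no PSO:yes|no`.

SC:no TSO:no PSO:yes

outcome vector order: (P0.r0,P0.r1)
SC (3): (0,0) (0,2) (2,2)
TSO (3): (0,0) (0,2) (2,2)
PSO (4): (0,0) (0,2) (2,0) (2,2)
target (2,0) ∈ {PSO}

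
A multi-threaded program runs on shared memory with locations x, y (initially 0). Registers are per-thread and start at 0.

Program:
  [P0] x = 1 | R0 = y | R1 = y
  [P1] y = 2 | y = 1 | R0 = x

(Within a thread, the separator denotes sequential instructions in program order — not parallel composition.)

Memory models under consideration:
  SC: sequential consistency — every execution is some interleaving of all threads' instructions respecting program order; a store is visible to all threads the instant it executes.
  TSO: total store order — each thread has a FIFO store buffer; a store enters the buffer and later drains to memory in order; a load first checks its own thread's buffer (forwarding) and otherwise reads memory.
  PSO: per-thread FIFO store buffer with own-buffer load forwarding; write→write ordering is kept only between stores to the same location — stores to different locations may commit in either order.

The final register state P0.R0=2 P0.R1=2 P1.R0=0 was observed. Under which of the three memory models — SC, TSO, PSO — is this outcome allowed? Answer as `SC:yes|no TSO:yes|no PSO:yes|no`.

SC:no TSO:yes PSO:yes

outcome vector order: (P0.R0,P0.R1,P1.R0)
SC (7): 0/0/1 0/1/1 0/2/1 1/1/0 1/1/1 2/1/1 2/2/1
TSO (12): 0/0/0 0/0/1 0/1/0 0/1/1 0/2/0 0/2/1 1/1/0 1/1/1 2/1/0 2/1/1 2/2/0 2/2/1
PSO (12): 0/0/0 0/0/1 0/1/0 0/1/1 0/2/0 0/2/1 1/1/0 1/1/1 2/1/0 2/1/1 2/2/0 2/2/1
target 2/2/0 ∈ {TSO,PSO}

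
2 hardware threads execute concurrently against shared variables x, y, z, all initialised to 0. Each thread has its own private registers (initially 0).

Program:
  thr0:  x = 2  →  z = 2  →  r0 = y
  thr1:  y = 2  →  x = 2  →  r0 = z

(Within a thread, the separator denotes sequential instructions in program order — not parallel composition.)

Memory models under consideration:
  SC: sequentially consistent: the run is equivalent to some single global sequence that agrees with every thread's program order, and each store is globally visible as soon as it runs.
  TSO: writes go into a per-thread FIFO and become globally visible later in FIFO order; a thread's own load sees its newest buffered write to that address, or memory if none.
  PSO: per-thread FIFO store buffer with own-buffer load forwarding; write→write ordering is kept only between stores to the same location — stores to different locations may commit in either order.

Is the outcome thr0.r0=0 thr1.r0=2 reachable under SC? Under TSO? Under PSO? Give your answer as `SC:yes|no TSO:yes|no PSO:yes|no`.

outcome vector order: (thr0.r0,thr1.r0)
SC (3): <0 2>, <2 0>, <2 2>
TSO (4): <0 0>, <0 2>, <2 0>, <2 2>
PSO (4): <0 0>, <0 2>, <2 0>, <2 2>
target <0 2> ∈ {SC,TSO,PSO}

SC:yes TSO:yes PSO:yes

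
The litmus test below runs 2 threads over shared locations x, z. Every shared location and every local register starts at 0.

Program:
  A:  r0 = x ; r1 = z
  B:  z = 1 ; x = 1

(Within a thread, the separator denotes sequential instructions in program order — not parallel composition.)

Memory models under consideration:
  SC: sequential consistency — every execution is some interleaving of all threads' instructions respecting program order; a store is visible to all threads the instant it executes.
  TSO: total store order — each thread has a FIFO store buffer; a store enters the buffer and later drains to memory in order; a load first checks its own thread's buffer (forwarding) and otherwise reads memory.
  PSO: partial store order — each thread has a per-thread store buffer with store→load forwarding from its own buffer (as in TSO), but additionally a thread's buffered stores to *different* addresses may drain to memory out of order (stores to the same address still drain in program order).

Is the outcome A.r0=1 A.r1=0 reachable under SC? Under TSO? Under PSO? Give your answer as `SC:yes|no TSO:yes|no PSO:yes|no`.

outcome vector order: (A.r0,A.r1)
[SC] allowed = {(0,0), (0,1), (1,1)}
[TSO] allowed = {(0,0), (0,1), (1,1)}
[PSO] allowed = {(0,0), (0,1), (1,0), (1,1)}
target (1,0) ∈ {PSO}

SC:no TSO:no PSO:yes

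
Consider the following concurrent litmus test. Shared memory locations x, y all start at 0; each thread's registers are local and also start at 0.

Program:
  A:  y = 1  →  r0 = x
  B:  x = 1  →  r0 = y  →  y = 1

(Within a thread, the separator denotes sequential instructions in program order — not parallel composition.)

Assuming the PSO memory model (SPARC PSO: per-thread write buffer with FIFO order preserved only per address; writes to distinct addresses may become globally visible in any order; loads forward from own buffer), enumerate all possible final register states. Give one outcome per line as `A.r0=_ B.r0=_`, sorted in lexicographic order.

A.r0=0 B.r0=0
A.r0=0 B.r0=1
A.r0=1 B.r0=0
A.r0=1 B.r0=1

outcome vector order: (A.r0,B.r0)
|PSO outcomes| = 4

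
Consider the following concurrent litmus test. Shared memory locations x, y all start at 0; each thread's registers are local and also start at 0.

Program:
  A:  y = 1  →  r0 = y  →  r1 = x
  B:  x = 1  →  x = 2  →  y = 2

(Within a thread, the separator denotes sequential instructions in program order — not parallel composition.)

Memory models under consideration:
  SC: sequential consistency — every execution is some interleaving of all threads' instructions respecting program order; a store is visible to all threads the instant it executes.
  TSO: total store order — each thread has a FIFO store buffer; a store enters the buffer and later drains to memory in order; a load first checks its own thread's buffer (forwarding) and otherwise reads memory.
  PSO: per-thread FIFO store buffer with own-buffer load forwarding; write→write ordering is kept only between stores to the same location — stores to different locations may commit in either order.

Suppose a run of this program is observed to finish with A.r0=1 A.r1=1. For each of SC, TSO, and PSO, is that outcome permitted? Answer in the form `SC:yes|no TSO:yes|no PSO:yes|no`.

SC:yes TSO:yes PSO:yes

outcome vector order: (A.r0,A.r1)
[SC] allowed = {<1 0> <1 1> <1 2> <2 2>}
[TSO] allowed = {<1 0> <1 1> <1 2> <2 2>}
[PSO] allowed = {<1 0> <1 1> <1 2> <2 0> <2 1> <2 2>}
target <1 1> ∈ {SC,TSO,PSO}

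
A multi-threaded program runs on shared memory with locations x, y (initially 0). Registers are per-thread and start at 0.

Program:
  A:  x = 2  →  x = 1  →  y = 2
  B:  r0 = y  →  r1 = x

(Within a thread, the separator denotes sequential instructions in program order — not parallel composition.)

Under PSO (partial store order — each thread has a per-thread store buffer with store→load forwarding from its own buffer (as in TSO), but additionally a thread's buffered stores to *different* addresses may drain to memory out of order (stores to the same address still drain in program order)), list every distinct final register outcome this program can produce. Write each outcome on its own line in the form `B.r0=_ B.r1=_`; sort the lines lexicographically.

B.r0=0 B.r1=0
B.r0=0 B.r1=1
B.r0=0 B.r1=2
B.r0=2 B.r1=0
B.r0=2 B.r1=1
B.r0=2 B.r1=2

outcome vector order: (B.r0,B.r1)
|PSO outcomes| = 6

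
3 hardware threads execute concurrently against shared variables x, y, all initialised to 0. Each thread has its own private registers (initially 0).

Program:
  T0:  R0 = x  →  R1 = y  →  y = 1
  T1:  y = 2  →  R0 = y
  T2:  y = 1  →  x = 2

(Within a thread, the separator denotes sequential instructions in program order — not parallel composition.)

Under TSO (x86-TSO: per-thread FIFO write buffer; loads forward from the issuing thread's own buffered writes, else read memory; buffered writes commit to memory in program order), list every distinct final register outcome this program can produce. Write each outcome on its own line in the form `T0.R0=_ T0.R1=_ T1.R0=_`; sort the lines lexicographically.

T0.R0=0 T0.R1=0 T1.R0=1
T0.R0=0 T0.R1=0 T1.R0=2
T0.R0=0 T0.R1=1 T1.R0=1
T0.R0=0 T0.R1=1 T1.R0=2
T0.R0=0 T0.R1=2 T1.R0=1
T0.R0=0 T0.R1=2 T1.R0=2
T0.R0=2 T0.R1=1 T1.R0=1
T0.R0=2 T0.R1=1 T1.R0=2
T0.R0=2 T0.R1=2 T1.R0=1
T0.R0=2 T0.R1=2 T1.R0=2

outcome vector order: (T0.R0,T0.R1,T1.R0)
|TSO outcomes| = 10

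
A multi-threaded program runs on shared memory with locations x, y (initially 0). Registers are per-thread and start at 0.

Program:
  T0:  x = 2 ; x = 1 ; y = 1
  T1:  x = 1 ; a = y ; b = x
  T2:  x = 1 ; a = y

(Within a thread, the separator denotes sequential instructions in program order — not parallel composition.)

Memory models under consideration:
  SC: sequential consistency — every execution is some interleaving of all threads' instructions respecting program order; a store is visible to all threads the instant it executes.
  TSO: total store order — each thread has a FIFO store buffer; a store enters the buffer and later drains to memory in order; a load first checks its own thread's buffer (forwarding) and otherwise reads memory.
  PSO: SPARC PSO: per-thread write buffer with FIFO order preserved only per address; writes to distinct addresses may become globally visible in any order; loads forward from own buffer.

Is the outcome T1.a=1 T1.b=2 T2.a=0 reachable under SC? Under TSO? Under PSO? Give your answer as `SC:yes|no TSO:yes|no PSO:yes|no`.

SC:no TSO:no PSO:yes

outcome vector order: (T1.a,T1.b,T2.a)
under SC → (0,1,0), (0,1,1), (0,2,0), (0,2,1), (1,1,0), (1,1,1)
under TSO → (0,1,0), (0,1,1), (0,2,0), (0,2,1), (1,1,0), (1,1,1)
under PSO → (0,1,0), (0,1,1), (0,2,0), (0,2,1), (1,1,0), (1,1,1), (1,2,0), (1,2,1)
target (1,2,0) ∈ {PSO}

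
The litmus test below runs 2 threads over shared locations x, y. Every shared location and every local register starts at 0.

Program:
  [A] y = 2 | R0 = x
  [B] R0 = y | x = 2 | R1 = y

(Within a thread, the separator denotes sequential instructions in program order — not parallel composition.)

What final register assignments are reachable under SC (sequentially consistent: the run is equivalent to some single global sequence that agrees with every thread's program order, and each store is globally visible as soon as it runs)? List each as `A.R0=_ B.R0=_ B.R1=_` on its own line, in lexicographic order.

outcome vector order: (A.R0,B.R0,B.R1)
|SC outcomes| = 5

A.R0=0 B.R0=0 B.R1=2
A.R0=0 B.R0=2 B.R1=2
A.R0=2 B.R0=0 B.R1=0
A.R0=2 B.R0=0 B.R1=2
A.R0=2 B.R0=2 B.R1=2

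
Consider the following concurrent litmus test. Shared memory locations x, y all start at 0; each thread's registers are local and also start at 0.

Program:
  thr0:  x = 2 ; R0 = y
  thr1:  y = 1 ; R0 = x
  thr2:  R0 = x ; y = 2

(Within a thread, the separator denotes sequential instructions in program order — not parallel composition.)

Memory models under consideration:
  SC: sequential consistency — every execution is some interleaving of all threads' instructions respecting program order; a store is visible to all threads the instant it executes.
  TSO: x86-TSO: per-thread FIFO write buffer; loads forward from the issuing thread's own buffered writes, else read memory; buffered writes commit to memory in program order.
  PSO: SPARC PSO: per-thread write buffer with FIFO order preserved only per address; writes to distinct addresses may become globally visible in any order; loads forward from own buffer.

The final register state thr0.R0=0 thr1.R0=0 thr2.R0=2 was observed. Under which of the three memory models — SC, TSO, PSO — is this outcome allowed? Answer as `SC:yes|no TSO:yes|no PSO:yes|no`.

outcome vector order: (thr0.R0,thr1.R0,thr2.R0)
under SC → 020, 022, 100, 102, 120, 122, 200, 202, 220, 222
under TSO → 000, 002, 020, 022, 100, 102, 120, 122, 200, 202, 220, 222
under PSO → 000, 002, 020, 022, 100, 102, 120, 122, 200, 202, 220, 222
target 002 ∈ {TSO,PSO}

SC:no TSO:yes PSO:yes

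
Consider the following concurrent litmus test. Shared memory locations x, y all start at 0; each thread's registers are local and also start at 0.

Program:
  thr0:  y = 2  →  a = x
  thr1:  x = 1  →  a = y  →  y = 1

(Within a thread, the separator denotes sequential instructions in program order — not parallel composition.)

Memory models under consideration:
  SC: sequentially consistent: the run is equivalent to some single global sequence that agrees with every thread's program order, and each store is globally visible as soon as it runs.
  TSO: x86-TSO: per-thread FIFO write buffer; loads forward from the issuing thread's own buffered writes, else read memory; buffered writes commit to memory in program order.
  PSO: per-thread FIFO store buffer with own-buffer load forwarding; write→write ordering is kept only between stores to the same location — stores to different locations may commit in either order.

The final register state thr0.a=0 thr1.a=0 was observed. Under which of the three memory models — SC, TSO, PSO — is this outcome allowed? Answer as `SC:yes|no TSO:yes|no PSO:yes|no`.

outcome vector order: (thr0.a,thr1.a)
under SC → 02, 10, 12
under TSO → 00, 02, 10, 12
under PSO → 00, 02, 10, 12
target 00 ∈ {TSO,PSO}

SC:no TSO:yes PSO:yes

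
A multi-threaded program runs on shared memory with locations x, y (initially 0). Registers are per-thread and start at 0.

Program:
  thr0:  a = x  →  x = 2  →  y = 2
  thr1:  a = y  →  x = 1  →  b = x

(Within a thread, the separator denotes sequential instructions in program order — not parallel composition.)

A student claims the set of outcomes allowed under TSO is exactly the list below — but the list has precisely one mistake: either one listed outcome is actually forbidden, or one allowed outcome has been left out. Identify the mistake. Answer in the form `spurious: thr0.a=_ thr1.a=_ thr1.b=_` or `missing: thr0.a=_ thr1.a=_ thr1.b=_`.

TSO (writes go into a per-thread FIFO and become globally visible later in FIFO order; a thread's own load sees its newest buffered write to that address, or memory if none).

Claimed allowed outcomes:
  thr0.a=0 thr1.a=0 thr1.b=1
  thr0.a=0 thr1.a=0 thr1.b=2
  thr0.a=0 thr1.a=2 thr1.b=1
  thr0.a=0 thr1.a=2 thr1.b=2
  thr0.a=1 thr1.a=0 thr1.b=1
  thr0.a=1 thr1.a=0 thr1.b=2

outcome vector order: (thr0.a,thr1.a,thr1.b)
under TSO → 0/0/1 0/0/2 0/2/1 1/0/1 1/0/2
claimed∖TSO = {0/2/2}

spurious: thr0.a=0 thr1.a=2 thr1.b=2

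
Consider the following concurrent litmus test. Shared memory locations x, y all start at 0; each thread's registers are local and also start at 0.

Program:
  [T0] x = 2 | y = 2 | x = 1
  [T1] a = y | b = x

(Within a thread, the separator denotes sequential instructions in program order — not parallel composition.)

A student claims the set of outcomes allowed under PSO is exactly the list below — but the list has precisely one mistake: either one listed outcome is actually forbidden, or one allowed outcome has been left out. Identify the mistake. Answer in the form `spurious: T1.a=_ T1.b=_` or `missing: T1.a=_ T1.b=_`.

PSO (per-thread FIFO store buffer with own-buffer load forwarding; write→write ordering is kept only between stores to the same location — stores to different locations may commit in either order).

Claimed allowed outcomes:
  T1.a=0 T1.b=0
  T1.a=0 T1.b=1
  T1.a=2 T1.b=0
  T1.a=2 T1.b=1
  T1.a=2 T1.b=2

outcome vector order: (T1.a,T1.b)
PSO (6): (0,0) (0,1) (0,2) (2,0) (2,1) (2,2)
PSO∖claimed = {(0,2)}

missing: T1.a=0 T1.b=2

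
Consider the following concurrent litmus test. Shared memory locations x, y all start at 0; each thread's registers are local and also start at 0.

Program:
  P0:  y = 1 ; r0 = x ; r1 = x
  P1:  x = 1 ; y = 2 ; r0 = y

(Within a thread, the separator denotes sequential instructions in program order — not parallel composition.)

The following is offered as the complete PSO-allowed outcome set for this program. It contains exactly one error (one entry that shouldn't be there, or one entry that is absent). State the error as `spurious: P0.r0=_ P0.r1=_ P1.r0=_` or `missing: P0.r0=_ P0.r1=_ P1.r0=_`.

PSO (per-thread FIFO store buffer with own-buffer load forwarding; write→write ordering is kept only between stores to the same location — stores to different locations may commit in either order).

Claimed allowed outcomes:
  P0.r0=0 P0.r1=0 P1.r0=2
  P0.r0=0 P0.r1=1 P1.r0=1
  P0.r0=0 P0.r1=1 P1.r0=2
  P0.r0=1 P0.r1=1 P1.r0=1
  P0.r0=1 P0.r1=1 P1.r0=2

missing: P0.r0=0 P0.r1=0 P1.r0=1

outcome vector order: (P0.r0,P0.r1,P1.r0)
under PSO → (0,0,1), (0,0,2), (0,1,1), (0,1,2), (1,1,1), (1,1,2)
PSO∖claimed = {(0,0,1)}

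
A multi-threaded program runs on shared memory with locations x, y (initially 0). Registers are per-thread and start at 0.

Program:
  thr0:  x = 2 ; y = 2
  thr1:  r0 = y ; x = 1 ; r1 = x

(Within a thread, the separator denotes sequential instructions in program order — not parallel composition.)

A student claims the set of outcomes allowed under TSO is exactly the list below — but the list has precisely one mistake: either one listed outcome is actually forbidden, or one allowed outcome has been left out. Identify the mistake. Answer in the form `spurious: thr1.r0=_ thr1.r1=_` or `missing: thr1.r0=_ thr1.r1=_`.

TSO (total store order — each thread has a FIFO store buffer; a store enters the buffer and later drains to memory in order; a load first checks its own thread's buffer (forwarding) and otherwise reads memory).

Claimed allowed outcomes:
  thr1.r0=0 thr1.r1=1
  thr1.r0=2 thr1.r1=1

outcome vector order: (thr1.r0,thr1.r1)
under TSO → 01, 02, 21
TSO∖claimed = {02}

missing: thr1.r0=0 thr1.r1=2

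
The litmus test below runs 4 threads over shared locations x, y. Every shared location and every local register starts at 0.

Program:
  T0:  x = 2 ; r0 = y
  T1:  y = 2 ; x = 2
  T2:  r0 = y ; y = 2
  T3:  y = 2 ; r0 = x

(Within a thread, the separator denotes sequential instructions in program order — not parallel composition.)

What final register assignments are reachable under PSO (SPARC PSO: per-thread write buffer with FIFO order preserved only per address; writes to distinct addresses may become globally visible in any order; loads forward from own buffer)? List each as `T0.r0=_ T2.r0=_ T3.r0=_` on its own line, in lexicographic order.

T0.r0=0 T2.r0=0 T3.r0=0
T0.r0=0 T2.r0=0 T3.r0=2
T0.r0=0 T2.r0=2 T3.r0=0
T0.r0=0 T2.r0=2 T3.r0=2
T0.r0=2 T2.r0=0 T3.r0=0
T0.r0=2 T2.r0=0 T3.r0=2
T0.r0=2 T2.r0=2 T3.r0=0
T0.r0=2 T2.r0=2 T3.r0=2

outcome vector order: (T0.r0,T2.r0,T3.r0)
|PSO outcomes| = 8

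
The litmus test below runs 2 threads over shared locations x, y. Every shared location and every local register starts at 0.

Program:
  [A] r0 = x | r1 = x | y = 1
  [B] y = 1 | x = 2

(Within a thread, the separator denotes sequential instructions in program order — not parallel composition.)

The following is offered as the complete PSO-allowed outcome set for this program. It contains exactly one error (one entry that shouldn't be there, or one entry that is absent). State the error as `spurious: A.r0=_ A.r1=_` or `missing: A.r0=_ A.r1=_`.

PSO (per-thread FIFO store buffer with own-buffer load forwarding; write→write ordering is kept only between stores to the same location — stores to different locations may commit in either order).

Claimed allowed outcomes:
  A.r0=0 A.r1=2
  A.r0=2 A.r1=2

outcome vector order: (A.r0,A.r1)
PSO (3): <0 0>; <0 2>; <2 2>
PSO∖claimed = {<0 0>}

missing: A.r0=0 A.r1=0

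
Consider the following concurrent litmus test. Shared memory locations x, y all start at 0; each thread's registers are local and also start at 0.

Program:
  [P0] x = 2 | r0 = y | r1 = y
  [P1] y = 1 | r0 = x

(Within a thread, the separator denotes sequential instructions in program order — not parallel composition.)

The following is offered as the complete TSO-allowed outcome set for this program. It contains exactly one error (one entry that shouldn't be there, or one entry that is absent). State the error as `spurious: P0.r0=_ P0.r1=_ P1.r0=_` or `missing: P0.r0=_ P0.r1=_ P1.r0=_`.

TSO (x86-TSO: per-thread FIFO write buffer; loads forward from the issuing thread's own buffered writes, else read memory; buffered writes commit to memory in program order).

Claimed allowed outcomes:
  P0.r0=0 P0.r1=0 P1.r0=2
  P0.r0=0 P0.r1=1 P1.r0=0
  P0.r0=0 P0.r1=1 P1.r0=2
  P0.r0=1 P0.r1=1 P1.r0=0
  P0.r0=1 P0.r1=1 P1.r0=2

outcome vector order: (P0.r0,P0.r1,P1.r0)
under TSO → <0 0 0> <0 0 2> <0 1 0> <0 1 2> <1 1 0> <1 1 2>
TSO∖claimed = {<0 0 0>}

missing: P0.r0=0 P0.r1=0 P1.r0=0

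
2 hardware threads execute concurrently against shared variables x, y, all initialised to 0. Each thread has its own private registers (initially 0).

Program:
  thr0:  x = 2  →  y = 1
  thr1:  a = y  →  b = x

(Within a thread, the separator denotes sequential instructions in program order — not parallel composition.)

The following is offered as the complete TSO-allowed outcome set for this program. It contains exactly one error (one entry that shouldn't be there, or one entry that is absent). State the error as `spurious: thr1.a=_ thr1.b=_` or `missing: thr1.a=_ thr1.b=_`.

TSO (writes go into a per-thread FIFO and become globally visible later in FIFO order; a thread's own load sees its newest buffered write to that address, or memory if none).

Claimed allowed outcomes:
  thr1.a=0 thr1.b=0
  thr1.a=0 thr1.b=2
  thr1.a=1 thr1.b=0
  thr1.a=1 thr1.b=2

spurious: thr1.a=1 thr1.b=0

outcome vector order: (thr1.a,thr1.b)
[TSO] allowed = {(0,0); (0,2); (1,2)}
claimed∖TSO = {(1,0)}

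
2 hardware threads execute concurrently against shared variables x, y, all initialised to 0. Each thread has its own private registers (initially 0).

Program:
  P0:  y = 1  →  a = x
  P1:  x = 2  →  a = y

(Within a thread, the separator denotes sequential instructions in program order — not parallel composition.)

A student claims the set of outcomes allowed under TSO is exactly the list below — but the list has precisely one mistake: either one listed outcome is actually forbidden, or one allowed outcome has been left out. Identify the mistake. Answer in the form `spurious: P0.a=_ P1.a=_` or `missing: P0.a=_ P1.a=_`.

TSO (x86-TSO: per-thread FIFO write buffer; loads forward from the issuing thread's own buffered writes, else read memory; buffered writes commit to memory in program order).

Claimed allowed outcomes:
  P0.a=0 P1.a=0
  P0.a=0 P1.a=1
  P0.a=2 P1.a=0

missing: P0.a=2 P1.a=1

outcome vector order: (P0.a,P1.a)
[TSO] allowed = {(0,0) (0,1) (2,0) (2,1)}
TSO∖claimed = {(2,1)}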